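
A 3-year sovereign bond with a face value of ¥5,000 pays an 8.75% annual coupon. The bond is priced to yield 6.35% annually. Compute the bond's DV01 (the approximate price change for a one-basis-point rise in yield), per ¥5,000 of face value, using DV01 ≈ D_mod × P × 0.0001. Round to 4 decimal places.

¥1.3866

Periodic yield y = 0.0635.
  t   CF        PV=CF/(1+0.0635)^t    t·PV
  1       437.50       411.3775       411.3775
  2       437.50       386.8148       773.6296
  3     5,437.50     4,520.5033    13,561.5098
  Σ                  5,318.6956    14,746.5169
P = 5,318.6956; D_Mac = 2.77258 yrs; D_mod = 2.60703 yrs.
DV01 ≈ 2.60703 × 5,318.6956 × 0.0001 = 1.386602.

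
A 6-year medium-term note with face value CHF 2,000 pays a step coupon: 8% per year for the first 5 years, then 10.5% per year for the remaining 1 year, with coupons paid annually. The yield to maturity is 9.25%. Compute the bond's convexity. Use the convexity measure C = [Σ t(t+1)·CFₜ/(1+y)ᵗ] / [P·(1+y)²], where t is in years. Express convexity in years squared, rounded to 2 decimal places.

With y = 0.0925:
  t   CF        PV=CF/(1+0.0925)^t    t·PV        t(t+1)·PV
  1       160.00       146.4531       146.4531         292.9062
  2       160.00       134.0532       268.1063         804.3190
  3       160.00       122.7031       368.1094       1,472.4376
  4       160.00       112.3141       449.2563       2,246.2816
  5       160.00       102.8046       514.0232       3,084.1395
  6     2,210.00     1,299.7613     7,798.5678      54,589.9743
  Σ                  1,918.0894     9,544.5161      62,490.0582
P = 1,918.0894.
Convexity = Σ t(t+1)·PV / [P·(1+y)²] = 62,490.0582 / (1,918.0894 × 1.193556) = 27.29601.

27.30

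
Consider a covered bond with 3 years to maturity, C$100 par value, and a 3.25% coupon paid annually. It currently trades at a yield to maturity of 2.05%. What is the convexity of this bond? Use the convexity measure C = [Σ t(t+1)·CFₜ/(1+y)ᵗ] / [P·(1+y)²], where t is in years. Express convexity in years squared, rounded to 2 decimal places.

With y = 0.0205:
  t   CF        PV=CF/(1+0.0205)^t    t·PV        t(t+1)·PV
  1         3.25         3.1847         3.1847           6.3694
  2         3.25         3.1207         6.2415          18.7244
  3       103.25        97.1518       291.4555       1,165.8221
  Σ                    103.4573       300.8817       1,190.9159
P = 103.4573.
Convexity = Σ t(t+1)·PV / [P·(1+y)²] = 1,190.9159 / (103.4573 × 1.041420) = 11.05335.

11.05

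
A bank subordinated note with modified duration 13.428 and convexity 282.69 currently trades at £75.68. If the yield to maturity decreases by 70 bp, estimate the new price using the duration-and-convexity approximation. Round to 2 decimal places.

Duration effect: -D_mod·Δy = -13.428 × (-0.007) = +0.093996
Convexity effect: ½·C·(Δy)² = 0.5 × 282.69 × (-0.007)² = +0.006925905
ΔP/P ≈ +0.093996 + 0.006925905 = +0.100921905
New price ≈ 75.68 × (1 + 0.100921905) = 83.3177697704.

£83.32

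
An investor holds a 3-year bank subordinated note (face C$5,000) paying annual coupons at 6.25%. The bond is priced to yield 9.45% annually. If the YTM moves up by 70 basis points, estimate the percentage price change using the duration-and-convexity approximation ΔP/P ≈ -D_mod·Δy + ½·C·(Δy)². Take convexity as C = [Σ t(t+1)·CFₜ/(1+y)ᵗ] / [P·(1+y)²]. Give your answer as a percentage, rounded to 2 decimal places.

With y = 0.0945:
  t   CF        PV=CF/(1+0.0945)^t    t·PV        t(t+1)·PV
  1       312.50       285.5185       285.5185         571.0370
  2       312.50       260.8666       521.7332       1,565.1996
  3     5,312.50     4,051.8340    12,155.5020      48,622.0081
  Σ                  4,598.2191    12,962.7537      50,758.2448
P = 4,598.2191; D_Mac = 2.81908 yrs; D_mod = 2.57568 yrs; C = 9.21479.
Duration effect: -2.57568 × (+0.007) = -0.018030
Convexity effect: 0.5 × 9.21479 × (0.007)² = +0.0002258
ΔP/P ≈ -0.018030 + 0.0002258 = -0.017804 = -1.7804%.

-1.78%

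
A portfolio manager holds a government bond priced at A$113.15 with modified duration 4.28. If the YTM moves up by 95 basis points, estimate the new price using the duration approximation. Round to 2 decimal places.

Duration approximation: ΔP/P ≈ -D_mod · Δy = -4.28 × (+0.0095) = -0.040660.
New price ≈ 113.15 × (1 - 0.040660) = 108.549321.

A$108.55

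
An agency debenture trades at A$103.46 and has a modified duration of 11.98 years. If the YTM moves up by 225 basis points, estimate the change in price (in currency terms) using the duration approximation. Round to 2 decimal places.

-A$27.89

Duration approximation: ΔP/P ≈ -D_mod · Δy = -11.98 × (+0.0225) = -0.269550.
ΔP ≈ 103.46 × (-0.269550) = -27.887643.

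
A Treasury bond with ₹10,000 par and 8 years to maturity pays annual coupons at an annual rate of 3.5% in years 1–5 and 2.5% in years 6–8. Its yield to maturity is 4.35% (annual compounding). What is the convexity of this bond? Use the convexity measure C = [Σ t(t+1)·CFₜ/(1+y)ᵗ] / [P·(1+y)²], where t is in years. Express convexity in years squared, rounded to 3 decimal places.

56.236

With y = 0.0435:
  t   CF        PV=CF/(1+0.0435)^t    t·PV        t(t+1)·PV
  1       350.00       335.4097       335.4097         670.8194
  2       350.00       321.4276       642.8552       1,928.5655
  3       350.00       308.0283       924.0850       3,696.3402
  4       350.00       295.1877     1,180.7507       5,903.7536
  5       350.00       282.8823     1,414.4115       8,486.4691
  6       250.00       193.6356     1,161.8138       8,132.6967
  7       250.00       185.5636     1,298.9453      10,391.5627
  8    10,250.00     7,290.9520    58,327.6159     524,948.5429
  Σ                  9,213.0868    65,285.8872     564,158.7501
P = 9,213.0868.
Convexity = Σ t(t+1)·PV / [P·(1+y)²] = 564,158.7501 / (9,213.0868 × 1.088892) = 56.23559.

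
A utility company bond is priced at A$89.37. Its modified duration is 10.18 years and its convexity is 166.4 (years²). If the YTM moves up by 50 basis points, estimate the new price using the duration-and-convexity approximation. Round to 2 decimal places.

A$85.01

Duration effect: -D_mod·Δy = -10.18 × (+0.005) = -0.050900
Convexity effect: ½·C·(Δy)² = 0.5 × 166.4 × (0.005)² = +0.0020800
ΔP/P ≈ -0.050900 + 0.0020800 = -0.048820
New price ≈ 89.37 × (1 - 0.048820) = 85.0069566.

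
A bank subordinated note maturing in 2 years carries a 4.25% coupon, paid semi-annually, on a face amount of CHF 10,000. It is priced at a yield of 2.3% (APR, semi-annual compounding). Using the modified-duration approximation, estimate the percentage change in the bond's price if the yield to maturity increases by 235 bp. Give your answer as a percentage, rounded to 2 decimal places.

-4.51%

Periodic yield y = 0.0115. Modified duration first:
  t   CF        PV=CF/(1+0.0115)^t    t·PV
  1       212.50       210.0840       210.0840
  2       212.50       207.6955       415.3911
  3       212.50       205.3342       616.0026
  4    10,212.50     9,755.9265    39,023.7061
  Σ                 10,379.0403    40,265.1838
P = 10,379.0403; D_Mac = 3.87947 half-year periods = 1.93974 yrs; D_mod = 1.93974/(1+0.0115) = 1.91768 yrs.
ΔP/P ≈ -D_mod · Δy = -1.91768 × (+0.0235) = -0.045066 = -4.5066%.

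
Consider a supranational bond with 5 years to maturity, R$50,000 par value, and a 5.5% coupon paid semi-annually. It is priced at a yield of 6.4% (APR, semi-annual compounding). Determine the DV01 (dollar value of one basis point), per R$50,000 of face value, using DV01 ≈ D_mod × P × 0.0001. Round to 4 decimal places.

R$20.6271

Periodic yield y = 0.032.
  t   CF        PV=CF/(1+0.032)^t    t·PV
  1     1,375.00     1,332.3643     1,332.3643
  2     1,375.00     1,291.0507     2,582.1014
  3     1,375.00     1,251.0181     3,753.0544
  4     1,375.00     1,212.2269     4,848.9075
  5     1,375.00     1,174.6384     5,873.1922
  6     1,375.00     1,138.2155     6,829.2933
  7     1,375.00     1,102.9220     7,720.4543
  8     1,375.00     1,068.7229     8,549.7833
  9     1,375.00     1,035.5842     9,320.2579
  10   51,375.00    37,493.4032   374,934.0318
  Σ                 48,100.1464   425,743.4406
P = 48,100.1464; D_Mac = 8.85119 half-year periods = 4.42559 yrs; D_mod = 4.28837 yrs.
DV01 ≈ 4.28837 × 48,100.1464 × 0.0001 = 20.627105.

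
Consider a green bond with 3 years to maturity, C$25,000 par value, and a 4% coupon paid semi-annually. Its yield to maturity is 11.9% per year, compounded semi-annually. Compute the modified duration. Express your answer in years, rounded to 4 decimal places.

Periodic yield y = 0.0595. First find Macaulay duration:
  t   CF        PV=CF/(1+0.0595)^t    t·PV
  1       500.00       471.9207       471.9207
  2       500.00       445.4183       890.8367
  3       500.00       420.4043     1,261.2128
  4       500.00       396.7950     1,587.1799
  5       500.00       374.5115     1,872.5577
  6    25,500.00    18,027.4548   108,164.7285
  Σ                 20,136.5046   114,248.4363
P = 20,136.5046; Macaulay duration = 114,248.4363 / 20,136.5046 = 5.67370 half-year periods = 2.83685 years.
Modified duration = D_Mac / (1 + y) = 2.83685 / 1.0595 = 2.67754 years.

2.6775 years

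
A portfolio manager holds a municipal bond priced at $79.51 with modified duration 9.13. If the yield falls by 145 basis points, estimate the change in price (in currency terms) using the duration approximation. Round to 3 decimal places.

+$10.526

Duration approximation: ΔP/P ≈ -D_mod · Δy = -9.13 × (-0.0145) = +0.132385.
ΔP ≈ 79.51 × (+0.132385) = +10.52593135.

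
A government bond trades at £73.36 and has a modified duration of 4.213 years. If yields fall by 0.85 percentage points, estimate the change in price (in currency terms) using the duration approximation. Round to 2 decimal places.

Duration approximation: ΔP/P ≈ -D_mod · Δy = -4.213 × (-0.0085) = +0.0358105.
ΔP ≈ 73.36 × (+0.0358105) = +2.62705828.

+£2.63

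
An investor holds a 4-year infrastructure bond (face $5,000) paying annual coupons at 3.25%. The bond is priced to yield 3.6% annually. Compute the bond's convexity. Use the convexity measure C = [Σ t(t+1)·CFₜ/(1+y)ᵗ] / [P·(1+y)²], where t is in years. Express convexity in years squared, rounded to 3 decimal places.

With y = 0.036:
  t   CF        PV=CF/(1+0.036)^t    t·PV        t(t+1)·PV
  1       162.50       156.8533       156.8533         313.7066
  2       162.50       151.4028       302.8056         908.4167
  3       162.50       146.1417       438.4250       1,753.7002
  4     5,162.50     4,481.4757    17,925.9027      89,629.5134
  Σ                  4,935.8734    18,823.9866      92,605.3368
P = 4,935.8734.
Convexity = Σ t(t+1)·PV / [P·(1+y)²] = 92,605.3368 / (4,935.8734 × 1.073296) = 17.48045.

17.480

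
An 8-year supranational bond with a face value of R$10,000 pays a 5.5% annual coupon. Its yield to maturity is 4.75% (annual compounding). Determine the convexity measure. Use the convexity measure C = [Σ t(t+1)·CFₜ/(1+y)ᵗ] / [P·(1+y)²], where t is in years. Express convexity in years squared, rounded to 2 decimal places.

51.76

With y = 0.0475:
  t   CF        PV=CF/(1+0.0475)^t    t·PV        t(t+1)·PV
  1       550.00       525.0597       525.0597       1,050.1193
  2       550.00       501.2503     1,002.5006       3,007.5017
  3       550.00       478.5206     1,435.5617       5,742.2466
  4       550.00       456.8215     1,827.2861       9,136.4306
  5       550.00       436.1065     2,180.5324      13,083.1941
  6       550.00       416.3308     2,497.9846      17,485.8919
  7       550.00       397.4518     2,782.1626      22,257.3008
  8    10,550.00     7,278.1367    58,225.0934     524,025.8402
  Σ                 10,489.6777    70,476.1809     595,788.5252
P = 10,489.6777.
Convexity = Σ t(t+1)·PV / [P·(1+y)²] = 595,788.5252 / (10,489.6777 × 1.097256) = 51.76330.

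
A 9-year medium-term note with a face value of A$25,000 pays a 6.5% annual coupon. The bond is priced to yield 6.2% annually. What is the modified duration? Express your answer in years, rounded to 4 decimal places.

Periodic yield y = 0.062. First find Macaulay duration:
  t   CF        PV=CF/(1+0.062)^t    t·PV
  1     1,625.00     1,530.1318     1,530.1318
  2     1,625.00     1,440.8021     2,881.6042
  3     1,625.00     1,356.6875     4,070.0624
  4     1,625.00     1,277.4835     5,109.9340
  5     1,625.00     1,202.9035     6,014.5174
  6     1,625.00     1,132.6775     6,796.0649
  7     1,625.00     1,066.5513     7,465.8591
  8     1,625.00     1,004.2856     8,034.2847
  9    26,625.00    15,494.1932   139,447.7384
  Σ                 25,505.7159   181,350.1969
P = 25,505.7159; Macaulay duration = 181,350.1969 / 25,505.7159 = 7.11018 years.
Modified duration = D_Mac / (1 + y) = 7.11018 / 1.062 = 6.69508 years.

6.6951 years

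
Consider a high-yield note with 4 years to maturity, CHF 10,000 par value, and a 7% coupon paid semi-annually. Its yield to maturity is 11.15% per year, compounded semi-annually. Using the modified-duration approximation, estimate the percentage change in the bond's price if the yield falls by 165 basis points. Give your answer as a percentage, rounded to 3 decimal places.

Periodic yield y = 0.05575. Modified duration first:
  t   CF        PV=CF/(1+0.05575)^t    t·PV
  1       350.00       331.5179       331.5179
  2       350.00       314.0117       628.0234
  3       350.00       297.4300       892.2900
  4       350.00       281.7239     1,126.8956
  5       350.00       266.8472     1,334.2358
  6       350.00       252.7560     1,516.5361
  7       350.00       239.4090     1,675.8628
  8    10,350.00     6,705.8159    53,646.5275
  Σ                  8,689.5116    61,151.8892
P = 8,689.5116; D_Mac = 7.03744 half-year periods = 3.51872 yrs; D_mod = 3.51872/(1+0.05575) = 3.33291 yrs.
ΔP/P ≈ -D_mod · Δy = -3.33291 × (-0.0165) = +0.054993 = +5.4993%.

+5.499%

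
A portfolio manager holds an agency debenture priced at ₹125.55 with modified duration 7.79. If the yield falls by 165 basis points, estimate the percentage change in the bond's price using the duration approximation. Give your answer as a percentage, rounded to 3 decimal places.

+12.854%

Duration approximation: ΔP/P ≈ -D_mod · Δy = -7.79 × (-0.0165) = +0.128535.
As a percentage: +12.8535%.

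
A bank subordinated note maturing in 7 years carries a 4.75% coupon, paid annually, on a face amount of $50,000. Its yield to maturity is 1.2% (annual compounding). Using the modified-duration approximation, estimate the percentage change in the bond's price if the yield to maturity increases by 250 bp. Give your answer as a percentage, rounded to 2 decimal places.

Periodic yield y = 0.012. Modified duration first:
  t   CF        PV=CF/(1+0.012)^t    t·PV
  1     2,375.00     2,346.8379     2,346.8379
  2     2,375.00     2,319.0098     4,638.0197
  3     2,375.00     2,291.5117     6,874.5351
  4     2,375.00     2,264.3396     9,057.3584
  5     2,375.00     2,237.4897    11,187.4487
  6     2,375.00     2,210.9582    13,265.7494
  7    52,375.00    48,179.2959   337,255.0710
  Σ                 61,849.4429   384,625.0202
P = 61,849.4429; D_Mac = 6.21873 yrs; D_mod = 6.21873/(1+0.012) = 6.14499 yrs.
ΔP/P ≈ -D_mod · Δy = -6.14499 × (+0.025) = -0.153625 = -15.3625%.

-15.36%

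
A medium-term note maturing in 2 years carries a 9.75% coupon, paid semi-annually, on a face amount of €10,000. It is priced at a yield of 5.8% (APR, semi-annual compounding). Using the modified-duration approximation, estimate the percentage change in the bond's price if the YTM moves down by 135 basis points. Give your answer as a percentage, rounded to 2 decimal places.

Periodic yield y = 0.029. Modified duration first:
  t   CF        PV=CF/(1+0.029)^t    t·PV
  1       487.50       473.7609       473.7609
  2       487.50       460.4091       920.8181
  3       487.50       447.4335     1,342.3005
  4    10,487.50     9,354.2824    37,417.1294
  Σ                 10,735.8859    40,154.0090
P = 10,735.8859; D_Mac = 3.74017 half-year periods = 1.87008 yrs; D_mod = 1.87008/(1+0.029) = 1.81738 yrs.
ΔP/P ≈ -D_mod · Δy = -1.81738 × (-0.0135) = +0.024535 = +2.4535%.

+2.45%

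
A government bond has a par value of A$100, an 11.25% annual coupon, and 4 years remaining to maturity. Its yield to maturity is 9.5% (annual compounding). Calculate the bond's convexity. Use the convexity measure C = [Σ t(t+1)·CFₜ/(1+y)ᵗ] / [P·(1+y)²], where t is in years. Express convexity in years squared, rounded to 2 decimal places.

13.64

With y = 0.095:
  t   CF        PV=CF/(1+0.095)^t    t·PV        t(t+1)·PV
  1        11.25        10.2740        10.2740          20.5479
  2        11.25         9.3826        18.7652          56.2957
  3        11.25         8.5686        25.7058         102.8233
  4       111.25        77.3826       309.5306       1,547.6528
  Σ                    105.6078       364.2756       1,727.3198
P = 105.6078.
Convexity = Σ t(t+1)·PV / [P·(1+y)²] = 1,727.3198 / (105.6078 × 1.199025) = 13.64107.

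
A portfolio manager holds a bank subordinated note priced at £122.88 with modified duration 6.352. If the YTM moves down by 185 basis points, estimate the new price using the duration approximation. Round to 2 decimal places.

£137.32

Duration approximation: ΔP/P ≈ -D_mod · Δy = -6.352 × (-0.0185) = +0.117512.
New price ≈ 122.88 × (1 + 0.117512) = 137.31987456.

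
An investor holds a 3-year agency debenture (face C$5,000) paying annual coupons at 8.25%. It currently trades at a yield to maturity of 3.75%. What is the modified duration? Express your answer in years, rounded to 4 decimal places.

Periodic yield y = 0.0375. First find Macaulay duration:
  t   CF        PV=CF/(1+0.0375)^t    t·PV
  1       412.50       397.5904       397.5904
  2       412.50       383.2196       766.4393
  3     5,412.50     4,846.5600    14,539.6800
  Σ                  5,627.3700    15,703.7096
P = 5,627.3700; Macaulay duration = 15,703.7096 / 5,627.3700 = 2.79059 years.
Modified duration = D_Mac / (1 + y) = 2.79059 / 1.0375 = 2.68973 years.

2.6897 years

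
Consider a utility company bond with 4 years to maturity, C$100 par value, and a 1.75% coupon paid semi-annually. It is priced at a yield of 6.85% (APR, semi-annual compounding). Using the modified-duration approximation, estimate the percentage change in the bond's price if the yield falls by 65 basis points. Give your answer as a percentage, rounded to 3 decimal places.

+2.429%

Periodic yield y = 0.03425. Modified duration first:
  t   CF        PV=CF/(1+0.03425)^t    t·PV
  1        0.875         0.8460         0.8460
  2        0.875         0.8180         1.6360
  3        0.875         0.7909         2.3728
  4        0.875         0.7647         3.0589
  5        0.875         0.7394         3.6970
  6        0.875         0.7149         4.2895
  7        0.875         0.6912         4.8387
  8      100.875        77.0512       616.4095
  Σ                     82.4164       637.1483
P = 82.4164; D_Mac = 7.73084 half-year periods = 3.86542 yrs; D_mod = 3.86542/(1+0.03425) = 3.73741 yrs.
ΔP/P ≈ -D_mod · Δy = -3.73741 × (-0.0065) = +0.024293 = +2.4293%.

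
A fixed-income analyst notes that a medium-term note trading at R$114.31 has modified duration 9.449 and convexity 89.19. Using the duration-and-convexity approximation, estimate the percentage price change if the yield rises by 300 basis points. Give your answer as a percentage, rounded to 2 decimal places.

-24.33%

Duration effect: -D_mod·Δy = -9.449 × (+0.03) = -0.283470
Convexity effect: ½·C·(Δy)² = 0.5 × 89.19 × (0.03)² = +0.0401355
ΔP/P ≈ -0.283470 + 0.0401355 = -0.2433345
= -24.33345%.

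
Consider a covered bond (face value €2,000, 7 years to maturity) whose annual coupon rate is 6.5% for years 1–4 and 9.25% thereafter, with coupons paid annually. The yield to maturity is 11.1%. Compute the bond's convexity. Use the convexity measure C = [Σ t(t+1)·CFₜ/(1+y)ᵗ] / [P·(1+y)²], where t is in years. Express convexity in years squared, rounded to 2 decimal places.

34.09

With y = 0.111:
  t   CF        PV=CF/(1+0.111)^t    t·PV        t(t+1)·PV
  1       130.00       117.0117       117.0117         234.0234
  2       130.00       105.3211       210.6421         631.9264
  3       130.00        94.7984       284.3953       1,137.5812
  4       130.00        85.3271       341.3085       1,706.5425
  5       185.00       109.2953       546.4764       3,278.8586
  6       185.00        98.3756       590.2536       4,131.7750
  7     2,185.00     1,045.8106     7,320.6740      58,565.3922
  Σ                  1,655.9398     9,410.7617      69,686.0993
P = 1,655.9398.
Convexity = Σ t(t+1)·PV / [P·(1+y)²] = 69,686.0993 / (1,655.9398 × 1.234321) = 34.09365.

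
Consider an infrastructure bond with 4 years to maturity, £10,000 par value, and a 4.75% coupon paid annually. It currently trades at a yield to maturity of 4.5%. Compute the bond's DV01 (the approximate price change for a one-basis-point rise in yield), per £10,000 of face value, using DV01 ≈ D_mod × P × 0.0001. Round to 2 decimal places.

Periodic yield y = 0.045.
  t   CF        PV=CF/(1+0.045)^t    t·PV
  1       475.00       454.5455       454.5455
  2       475.00       434.9717       869.9435
  3       475.00       416.2409     1,248.7227
  4    10,475.00     8,783.9301    35,135.7203
  Σ                 10,089.6881    37,708.9319
P = 10,089.6881; D_Mac = 3.73737 yrs; D_mod = 3.57643 yrs.
DV01 ≈ 3.57643 × 10,089.6881 × 0.0001 = 3.608510.

£3.61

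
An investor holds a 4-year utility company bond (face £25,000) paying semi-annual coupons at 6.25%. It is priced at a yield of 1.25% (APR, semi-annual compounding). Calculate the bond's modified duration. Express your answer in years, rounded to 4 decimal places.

Periodic yield y = 0.00625. First find Macaulay duration:
  t   CF        PV=CF/(1+0.00625)^t    t·PV
  1       781.25       776.3975       776.3975
  2       781.25       771.5752     1,543.1503
  3       781.25       766.7828     2,300.3483
  4       781.25       762.0202     3,048.0806
  5       781.25       757.2871     3,786.4355
  6       781.25       752.5835     4,515.5008
  7       781.25       747.9090     5,235.3632
  8    25,781.25    24,527.6999   196,221.5989
  Σ                 29,862.2551   217,426.8752
P = 29,862.2551; Macaulay duration = 217,426.8752 / 29,862.2551 = 7.28099 half-year periods = 3.64050 years.
Modified duration = D_Mac / (1 + y) = 3.64050 / 1.00625 = 3.61788 years.

3.6179 years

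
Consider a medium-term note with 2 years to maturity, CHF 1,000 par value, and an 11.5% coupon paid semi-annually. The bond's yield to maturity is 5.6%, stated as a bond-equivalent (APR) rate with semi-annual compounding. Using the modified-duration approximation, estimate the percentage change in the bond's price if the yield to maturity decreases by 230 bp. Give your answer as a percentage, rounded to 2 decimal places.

Periodic yield y = 0.028. Modified duration first:
  t   CF        PV=CF/(1+0.028)^t    t·PV
  1        57.50        55.9339        55.9339
  2        57.50        54.4104       108.8207
  3        57.50        52.9284       158.7851
  4     1,057.50       946.9083     3,787.6331
  Σ                  1,110.1809     4,111.1728
P = 1,110.1809; D_Mac = 3.70316 half-year periods = 1.85158 yrs; D_mod = 1.85158/(1+0.028) = 1.80115 yrs.
ΔP/P ≈ -D_mod · Δy = -1.80115 × (-0.023) = +0.041426 = +4.1426%.

+4.14%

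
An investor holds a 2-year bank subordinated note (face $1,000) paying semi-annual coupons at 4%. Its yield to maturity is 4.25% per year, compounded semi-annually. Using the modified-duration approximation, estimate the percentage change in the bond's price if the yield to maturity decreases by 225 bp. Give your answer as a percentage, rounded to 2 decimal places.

Periodic yield y = 0.02125. Modified duration first:
  t   CF        PV=CF/(1+0.02125)^t    t·PV
  1        20.00        19.5838        19.5838
  2        20.00        19.1763        38.3527
  3        20.00        18.7773        56.3320
  4     1,020.00       937.7172     3,750.8689
  Σ                    995.2547     3,865.1374
P = 995.2547; D_Mac = 3.88357 half-year periods = 1.94178 yrs; D_mod = 1.94178/(1+0.02125) = 1.90138 yrs.
ΔP/P ≈ -D_mod · Δy = -1.90138 × (-0.0225) = +0.042781 = +4.2781%.

+4.28%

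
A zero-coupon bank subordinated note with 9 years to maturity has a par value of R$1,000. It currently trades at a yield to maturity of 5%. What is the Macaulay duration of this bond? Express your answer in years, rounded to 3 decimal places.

A zero-coupon bond has a single cash flow at maturity, so its Macaulay duration equals its maturity: 9 years.

9.000 years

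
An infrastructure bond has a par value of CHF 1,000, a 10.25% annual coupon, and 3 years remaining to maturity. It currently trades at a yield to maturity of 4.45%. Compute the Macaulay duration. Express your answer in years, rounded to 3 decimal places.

Periodic yield y = 0.0445. Discount each cash flow and weight by its year:
  t   CF        PV=CF/(1+0.0445)^t    t·PV
  1       102.50        98.1331        98.1331
  2       102.50        93.9522       187.9044
  3     1,102.50       967.5051     2,902.5153
  Σ                  1,159.5904     3,188.5528
Price P = Σ PV = 1,159.5904.
Macaulay duration = Σ(t·PV) / P = 3,188.5528 / 1,159.5904 = 2.74972 years.

2.750 years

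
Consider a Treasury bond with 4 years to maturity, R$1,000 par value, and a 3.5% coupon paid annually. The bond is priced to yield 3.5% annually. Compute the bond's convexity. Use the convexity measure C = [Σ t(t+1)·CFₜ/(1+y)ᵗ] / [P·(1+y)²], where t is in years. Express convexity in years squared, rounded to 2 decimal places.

With y = 0.035:
  t   CF        PV=CF/(1+0.035)^t    t·PV        t(t+1)·PV
  1        35.00        33.8164        33.8164          67.6329
  2        35.00        32.6729        65.3457         196.0372
  3        35.00        31.5680        94.7040         378.8159
  4     1,035.00       901.9427     3,607.7708      18,038.8541
  Σ                  1,000.0000     3,801.6370      18,681.3401
P = 1,000.0000.
Convexity = Σ t(t+1)·PV / [P·(1+y)²] = 18,681.3401 / (1,000.0000 × 1.071225) = 17.43923.

17.44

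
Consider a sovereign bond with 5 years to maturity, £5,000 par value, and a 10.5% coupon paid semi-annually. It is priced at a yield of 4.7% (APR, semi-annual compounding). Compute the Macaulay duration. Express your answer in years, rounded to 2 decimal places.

4.14 years

Periodic yield y = 0.0235. Discount each cash flow and weight by its period:
  t   CF        PV=CF/(1+0.0235)^t    t·PV
  1       262.50       256.4729       256.4729
  2       262.50       250.5842       501.1683
  3       262.50       244.8306       734.4919
  4       262.50       239.2092       956.8369
  5       262.50       233.7169     1,168.5844
  6       262.50       228.3506     1,370.1038
  7       262.50       223.1076     1,561.7533
  8       262.50       217.9850     1,743.8797
  9       262.50       212.9799     1,916.8194
  10    5,262.50     4,171.7055    41,717.0547
  Σ                  6,278.9424    51,927.1652
Price P = Σ PV = 6,278.9424.
Macaulay duration = Σ(t·PV) / P = 51,927.1652 / 6,278.9424 = 8.27005 half-year periods.
In years: 8.27005 / 2 = 4.13502 years.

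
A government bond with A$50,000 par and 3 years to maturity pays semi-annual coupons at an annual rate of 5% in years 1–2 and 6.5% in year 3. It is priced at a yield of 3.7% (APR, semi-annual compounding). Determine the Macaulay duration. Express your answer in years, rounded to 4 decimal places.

Periodic yield y = 0.0185. Discount each cash flow and weight by its period:
  t   CF        PV=CF/(1+0.0185)^t    t·PV
  1     1,250.00     1,227.2950     1,227.2950
  2     1,250.00     1,205.0025     2,410.0050
  3     1,250.00     1,183.1149     3,549.3446
  4     1,250.00     1,161.6248     4,646.4992
  5     1,625.00     1,482.6826     7,413.4131
  6    51,625.00    46,248.0967   277,488.5803
  Σ                 52,507.8166   296,735.1374
Price P = Σ PV = 52,507.8166.
Macaulay duration = Σ(t·PV) / P = 296,735.1374 / 52,507.8166 = 5.65126 half-year periods.
In years: 5.65126 / 2 = 2.82563 years.

2.8256 years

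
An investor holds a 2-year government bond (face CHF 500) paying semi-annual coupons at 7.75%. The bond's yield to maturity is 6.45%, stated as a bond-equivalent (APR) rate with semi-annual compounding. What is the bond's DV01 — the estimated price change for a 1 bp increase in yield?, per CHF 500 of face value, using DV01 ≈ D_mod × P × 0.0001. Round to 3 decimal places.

CHF 0.094

Periodic yield y = 0.03225.
  t   CF        PV=CF/(1+0.03225)^t    t·PV
  1       19.375        18.7697        18.7697
  2       19.375        18.1833        36.3665
  3       19.375        17.6152        52.8455
  4      519.375       457.4477     1,829.7909
  Σ                    512.0159     1,937.7727
P = 512.0159; D_Mac = 3.78460 half-year periods = 1.89230 yrs; D_mod = 1.83318 yrs.
DV01 ≈ 1.83318 × 512.0159 × 0.0001 = 0.093862.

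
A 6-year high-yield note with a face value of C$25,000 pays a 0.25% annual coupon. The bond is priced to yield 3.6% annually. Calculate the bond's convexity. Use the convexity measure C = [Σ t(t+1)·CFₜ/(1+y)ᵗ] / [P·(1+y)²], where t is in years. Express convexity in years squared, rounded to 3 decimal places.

With y = 0.036:
  t   CF        PV=CF/(1+0.036)^t    t·PV        t(t+1)·PV
  1        62.50        60.3282        60.3282         120.6564
  2        62.50        58.2318       116.4637         349.3910
  3        62.50        56.2083       168.6250         674.5001
  4        62.50        54.2552       217.0206       1,085.1031
  5        62.50        52.3698       261.8492       1,571.0952
  6    25,062.50    20,270.5652   121,623.3910     851,363.7370
  Σ                 20,551.9585   122,447.6777     855,164.4828
P = 20,551.9585.
Convexity = Σ t(t+1)·PV / [P·(1+y)²] = 855,164.4828 / (20,551.9585 × 1.073296) = 38.76832.

38.768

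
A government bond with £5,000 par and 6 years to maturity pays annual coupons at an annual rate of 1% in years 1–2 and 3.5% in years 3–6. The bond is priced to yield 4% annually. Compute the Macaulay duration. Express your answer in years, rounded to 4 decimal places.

Periodic yield y = 0.04. Discount each cash flow and weight by its year:
  t   CF        PV=CF/(1+0.04)^t    t·PV
  1        50.00        48.0769        48.0769
  2        50.00        46.2278        92.4556
  3       175.00       155.5744       466.7231
  4       175.00       149.5907       598.3629
  5       175.00       143.8372       719.1862
  6     5,175.00     4,089.8777    24,539.2660
  Σ                  4,633.1847    26,464.0708
Price P = Σ PV = 4,633.1847.
Macaulay duration = Σ(t·PV) / P = 26,464.0708 / 4,633.1847 = 5.71185 years.

5.7119 years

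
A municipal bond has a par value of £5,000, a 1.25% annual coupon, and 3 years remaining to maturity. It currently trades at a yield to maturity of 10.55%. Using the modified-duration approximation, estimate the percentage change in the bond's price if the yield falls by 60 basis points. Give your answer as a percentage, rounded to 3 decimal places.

Periodic yield y = 0.1055. Modified duration first:
  t   CF        PV=CF/(1+0.1055)^t    t·PV
  1        62.50        56.5355        56.5355
  2        62.50        51.1402       102.2804
  3     5,062.50     3,747.0440    11,241.1321
  Σ                  3,854.7197    11,399.9480
P = 3,854.7197; D_Mac = 2.95740 yrs; D_mod = 2.95740/(1+0.1055) = 2.67517 yrs.
ΔP/P ≈ -D_mod · Δy = -2.67517 × (-0.006) = +0.016051 = +1.6051%.

+1.605%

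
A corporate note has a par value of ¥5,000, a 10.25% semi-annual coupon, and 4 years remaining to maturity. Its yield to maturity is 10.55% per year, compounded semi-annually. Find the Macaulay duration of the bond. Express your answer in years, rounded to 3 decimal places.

3.377 years

Periodic yield y = 0.05275. Discount each cash flow and weight by its period:
  t   CF        PV=CF/(1+0.05275)^t    t·PV
  1       256.25       243.4101       243.4101
  2       256.25       231.2136       462.4272
  3       256.25       219.6282       658.8846
  4       256.25       208.6233       834.4933
  5       256.25       198.1699       990.8493
  6       256.25       188.2402     1,129.4412
  7       256.25       178.8081     1,251.6565
  8     5,256.25     3,483.9668    27,871.7347
  Σ                  4,952.0602    33,442.8970
Price P = Σ PV = 4,952.0602.
Macaulay duration = Σ(t·PV) / P = 33,442.8970 / 4,952.0602 = 6.75333 half-year periods.
In years: 6.75333 / 2 = 3.37667 years.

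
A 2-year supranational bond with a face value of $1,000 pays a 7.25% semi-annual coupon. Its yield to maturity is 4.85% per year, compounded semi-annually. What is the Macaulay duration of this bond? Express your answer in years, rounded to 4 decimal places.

Periodic yield y = 0.02425. Discount each cash flow and weight by its period:
  t   CF        PV=CF/(1+0.02425)^t    t·PV
  1        36.25        35.3918        35.3918
  2        36.25        34.5538        69.1076
  3        36.25        33.7357       101.2072
  4     1,036.25       941.5441     3,766.1763
  Σ                  1,045.2254     3,971.8829
Price P = Σ PV = 1,045.2254.
Macaulay duration = Σ(t·PV) / P = 3,971.8829 / 1,045.2254 = 3.80003 half-year periods.
In years: 3.80003 / 2 = 1.90001 years.

1.9000 years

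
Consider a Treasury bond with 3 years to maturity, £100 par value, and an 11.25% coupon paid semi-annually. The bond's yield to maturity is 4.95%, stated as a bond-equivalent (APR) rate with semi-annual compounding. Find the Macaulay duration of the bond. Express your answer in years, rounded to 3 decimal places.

2.660 years

Periodic yield y = 0.02475. Discount each cash flow and weight by its period:
  t   CF        PV=CF/(1+0.02475)^t    t·PV
  1        5.625         5.4891         5.4891
  2        5.625         5.3566        10.7131
  3        5.625         5.2272        15.6816
  4        5.625         5.1009        20.4038
  5        5.625         4.9777        24.8887
  6      105.625        91.2135       547.2810
  Σ                    117.3651       624.4574
Price P = Σ PV = 117.3651.
Macaulay duration = Σ(t·PV) / P = 624.4574 / 117.3651 = 5.32064 half-year periods.
In years: 5.32064 / 2 = 2.66032 years.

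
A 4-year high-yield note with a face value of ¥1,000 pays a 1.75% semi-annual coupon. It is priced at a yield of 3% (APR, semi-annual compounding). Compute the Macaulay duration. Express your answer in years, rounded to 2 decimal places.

Periodic yield y = 0.015. Discount each cash flow and weight by its period:
  t   CF        PV=CF/(1+0.015)^t    t·PV
  1         8.75         8.6207         8.6207
  2         8.75         8.4933        16.9866
  3         8.75         8.3678        25.1033
  4         8.75         8.2441        32.9764
  5         8.75         8.1223        40.6114
  6         8.75         8.0022        48.0135
  7         8.75         7.8840        55.1879
  8     1,008.75       895.4786     7,163.8288
  Σ                    953.2130     7,391.3286
Price P = Σ PV = 953.2130.
Macaulay duration = Σ(t·PV) / P = 7,391.3286 / 953.2130 = 7.75412 half-year periods.
In years: 7.75412 / 2 = 3.87706 years.

3.88 years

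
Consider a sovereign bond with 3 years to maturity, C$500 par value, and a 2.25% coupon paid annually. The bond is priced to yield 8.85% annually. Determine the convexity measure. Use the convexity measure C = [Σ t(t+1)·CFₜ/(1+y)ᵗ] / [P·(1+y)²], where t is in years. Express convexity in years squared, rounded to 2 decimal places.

9.80

With y = 0.0885:
  t   CF        PV=CF/(1+0.0885)^t    t·PV        t(t+1)·PV
  1        11.25        10.3353        10.3353          20.6706
  2        11.25         9.4950        18.9900          56.9701
  3       511.25       396.4131     1,189.2394       4,756.9575
  Σ                    416.2435     1,218.5647       4,834.5982
P = 416.2435.
Convexity = Σ t(t+1)·PV / [P·(1+y)²] = 4,834.5982 / (416.2435 × 1.184832) = 9.80293.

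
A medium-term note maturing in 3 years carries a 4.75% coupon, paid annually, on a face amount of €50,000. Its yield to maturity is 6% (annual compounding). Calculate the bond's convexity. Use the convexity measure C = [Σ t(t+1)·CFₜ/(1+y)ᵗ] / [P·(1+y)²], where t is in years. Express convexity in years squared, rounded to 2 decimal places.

With y = 0.06:
  t   CF        PV=CF/(1+0.06)^t    t·PV        t(t+1)·PV
  1     2,375.00     2,240.5660     2,240.5660       4,481.1321
  2     2,375.00     2,113.7415     4,227.4831      12,682.4493
  3    52,375.00    43,975.0599   131,925.1798     527,700.7194
  Σ                 48,329.3675   138,393.2290     544,864.3007
P = 48,329.3675.
Convexity = Σ t(t+1)·PV / [P·(1+y)²] = 544,864.3007 / (48,329.3675 × 1.123600) = 10.03380.

10.03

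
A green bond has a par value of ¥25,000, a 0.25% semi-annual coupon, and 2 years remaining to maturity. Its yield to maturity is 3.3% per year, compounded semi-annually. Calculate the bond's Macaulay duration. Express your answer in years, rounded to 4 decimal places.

1.9961 years

Periodic yield y = 0.0165. Discount each cash flow and weight by its period:
  t   CF        PV=CF/(1+0.0165)^t    t·PV
  1        31.25        30.7427        30.7427
  2        31.25        30.2437        60.4874
  3        31.25        29.7528        89.2584
  4    25,031.25    23,445.1495    93,780.5979
  Σ                 23,535.8887    93,961.0865
Price P = Σ PV = 23,535.8887.
Macaulay duration = Σ(t·PV) / P = 93,961.0865 / 23,535.8887 = 3.99225 half-year periods.
In years: 3.99225 / 2 = 1.99612 years.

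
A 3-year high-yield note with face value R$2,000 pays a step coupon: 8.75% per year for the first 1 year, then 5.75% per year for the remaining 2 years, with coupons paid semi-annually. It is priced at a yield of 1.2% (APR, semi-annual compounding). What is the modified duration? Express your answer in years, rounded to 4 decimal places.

2.7432 years

Periodic yield y = 0.006. First find Macaulay duration:
  t   CF        PV=CF/(1+0.006)^t    t·PV
  1        87.50        86.9781        86.9781
  2        87.50        86.4594       172.9187
  3        57.50        56.4773       169.4319
  4        57.50        56.1405       224.5618
  5        57.50        55.8056       279.0281
  6     2,057.50     1,984.9609    11,909.7655
  Σ                  2,326.8218    12,842.6842
P = 2,326.8218; Macaulay duration = 12,842.6842 / 2,326.8218 = 5.51941 half-year periods = 2.75971 years.
Modified duration = D_Mac / (1 + y) = 2.75971 / 1.006 = 2.74325 years.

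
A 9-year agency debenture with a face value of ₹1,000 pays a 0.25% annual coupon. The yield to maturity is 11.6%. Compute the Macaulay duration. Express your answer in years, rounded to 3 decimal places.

8.835 years

Periodic yield y = 0.116. Discount each cash flow and weight by its year:
  t   CF        PV=CF/(1+0.116)^t    t·PV
  1         2.50         2.2401         2.2401
  2         2.50         2.0073         4.0146
  3         2.50         1.7987         5.3960
  4         2.50         1.6117         6.4468
  5         2.50         1.4442         7.2209
  6         2.50         1.2941         7.7644
  7         2.50         1.1596         8.1169
  8         2.50         1.0390         8.3122
  9     1,002.50       373.3418     3,360.0763
  Σ                    385.9364     3,409.5881
Price P = Σ PV = 385.9364.
Macaulay duration = Σ(t·PV) / P = 3,409.5881 / 385.9364 = 8.83459 years.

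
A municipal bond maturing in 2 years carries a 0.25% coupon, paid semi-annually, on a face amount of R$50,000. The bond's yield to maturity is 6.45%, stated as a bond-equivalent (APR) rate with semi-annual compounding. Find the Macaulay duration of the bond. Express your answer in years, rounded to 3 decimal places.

Periodic yield y = 0.03225. Discount each cash flow and weight by its period:
  t   CF        PV=CF/(1+0.03225)^t    t·PV
  1        62.50        60.5473        60.5473
  2        62.50        58.6557       117.3114
  3        62.50        56.8232       170.4695
  4    50,062.50    44,093.3370   176,373.3478
  Σ                 44,269.3632   176,721.6761
Price P = Σ PV = 44,269.3632.
Macaulay duration = Σ(t·PV) / P = 176,721.6761 / 44,269.3632 = 3.99196 half-year periods.
In years: 3.99196 / 2 = 1.99598 years.

1.996 years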